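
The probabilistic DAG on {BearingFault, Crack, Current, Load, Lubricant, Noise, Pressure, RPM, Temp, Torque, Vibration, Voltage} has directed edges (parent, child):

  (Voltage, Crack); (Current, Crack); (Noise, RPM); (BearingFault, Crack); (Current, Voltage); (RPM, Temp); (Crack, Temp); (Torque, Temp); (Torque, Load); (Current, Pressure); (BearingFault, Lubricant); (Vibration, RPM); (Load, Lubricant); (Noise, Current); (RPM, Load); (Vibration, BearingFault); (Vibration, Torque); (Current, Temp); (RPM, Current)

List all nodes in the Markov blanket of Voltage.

Parents of Voltage: Current.
Voltage's children: Crack.
For each child, the remaining parents (spouses of Voltage):
  parents(Crack) \ {Voltage} = {BearingFault, Current}.
Taking the union gives {BearingFault, Crack, Current}.

{BearingFault, Crack, Current}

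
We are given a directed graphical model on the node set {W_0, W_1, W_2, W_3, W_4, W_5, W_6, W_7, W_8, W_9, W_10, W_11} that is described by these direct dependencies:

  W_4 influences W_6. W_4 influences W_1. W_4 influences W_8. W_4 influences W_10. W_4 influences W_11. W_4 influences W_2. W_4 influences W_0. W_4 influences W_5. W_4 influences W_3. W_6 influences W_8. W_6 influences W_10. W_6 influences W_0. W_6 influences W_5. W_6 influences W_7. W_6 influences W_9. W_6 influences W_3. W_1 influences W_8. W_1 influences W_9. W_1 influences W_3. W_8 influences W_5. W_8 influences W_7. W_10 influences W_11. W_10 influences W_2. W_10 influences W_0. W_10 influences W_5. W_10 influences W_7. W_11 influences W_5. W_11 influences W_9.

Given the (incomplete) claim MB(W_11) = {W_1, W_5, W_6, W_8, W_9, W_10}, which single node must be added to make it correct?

By definition, MB(W_11) is built from W_11's parents, W_11's children, and the co-parents of W_11.
Parents of W_11: W_4, W_10.
Children of W_11: W_5, W_9.
Other parents of W_11's children:
  W_5's other parents are W_4, W_6, W_8, W_10.
  parents(W_9) \ {W_11} = {W_1, W_6}.
MB(W_11) = {W_1, W_4, W_5, W_6, W_8, W_9, W_10}.
Comparing with the claimed set, W_4 is missing.

W_4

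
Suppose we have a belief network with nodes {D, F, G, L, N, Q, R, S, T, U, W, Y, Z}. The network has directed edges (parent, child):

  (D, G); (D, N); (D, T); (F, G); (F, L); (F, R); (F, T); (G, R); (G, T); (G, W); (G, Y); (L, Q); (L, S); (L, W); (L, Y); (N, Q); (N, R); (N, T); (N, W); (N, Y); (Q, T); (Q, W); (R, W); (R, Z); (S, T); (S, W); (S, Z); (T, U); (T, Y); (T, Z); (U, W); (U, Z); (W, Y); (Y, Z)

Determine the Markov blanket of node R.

{F, G, L, N, Q, S, T, U, W, Y, Z}

Children of R: W, Z.
R has parents F, G, N.
Parents of each child, excluding R:
  W: G, L, N, Q, S, U
  Z: S, T, U, Y
So the Markov blanket of R is {F, G, L, N, Q, S, T, U, W, Y, Z}.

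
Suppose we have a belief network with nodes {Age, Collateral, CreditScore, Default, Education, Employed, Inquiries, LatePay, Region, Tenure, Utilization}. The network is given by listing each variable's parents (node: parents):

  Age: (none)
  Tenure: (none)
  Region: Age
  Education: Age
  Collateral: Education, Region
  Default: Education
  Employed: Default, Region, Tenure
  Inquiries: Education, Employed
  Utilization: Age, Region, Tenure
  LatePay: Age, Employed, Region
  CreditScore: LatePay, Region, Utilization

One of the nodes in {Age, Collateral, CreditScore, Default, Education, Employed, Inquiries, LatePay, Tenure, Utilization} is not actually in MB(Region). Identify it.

Inquiries

The Markov blanket of a node is its parents, its children, and the other parents of its children.
Children of Region: Collateral, CreditScore, Employed, LatePay, Utilization.
Pa(Region) = {Age}.
Other parents of Region's children:
  parents(Collateral) \ {Region} = {Education}.
  parents(Employed) \ {Region} = {Default, Tenure}.
  parents(Utilization) \ {Region} = {Age, Tenure}.
  parents(LatePay) \ {Region} = {Age, Employed}.
  CreditScore also has parents LatePay, Utilization.
MB(Region) = {Age, Collateral, CreditScore, Default, Education, Employed, LatePay, Tenure, Utilization}.
Inquiries is neither a parent, child, nor co-parent of Region, so it does not belong.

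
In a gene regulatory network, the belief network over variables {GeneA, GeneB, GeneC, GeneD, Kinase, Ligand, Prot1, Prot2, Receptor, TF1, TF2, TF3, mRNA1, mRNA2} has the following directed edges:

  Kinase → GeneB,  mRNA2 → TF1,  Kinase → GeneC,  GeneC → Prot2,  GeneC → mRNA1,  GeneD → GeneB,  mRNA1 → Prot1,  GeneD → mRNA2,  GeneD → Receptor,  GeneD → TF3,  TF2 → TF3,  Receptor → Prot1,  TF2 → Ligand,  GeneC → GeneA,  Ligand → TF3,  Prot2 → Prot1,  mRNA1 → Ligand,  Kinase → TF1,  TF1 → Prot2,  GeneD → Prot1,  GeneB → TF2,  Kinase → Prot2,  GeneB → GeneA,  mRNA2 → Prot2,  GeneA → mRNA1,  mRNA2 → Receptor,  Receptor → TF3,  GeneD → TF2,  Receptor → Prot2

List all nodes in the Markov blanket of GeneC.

{GeneA, GeneB, Kinase, Prot2, Receptor, TF1, mRNA1, mRNA2}

A node's Markov blanket = Pa ∪ Ch ∪ (parents of Ch other than the node itself).
Pa(GeneC) = {Kinase}.
GeneC has children GeneA, Prot2, mRNA1.
Other parents of GeneC's children:
  GeneA: GeneB
  mRNA1: GeneA
  Prot2: Kinase, Receptor, TF1, mRNA2
Union: {Kinase} ∪ {GeneA, Prot2, mRNA1} ∪ {GeneA, GeneB, Kinase, Receptor, TF1, mRNA2} = {GeneA, GeneB, Kinase, Prot2, Receptor, TF1, mRNA1, mRNA2}.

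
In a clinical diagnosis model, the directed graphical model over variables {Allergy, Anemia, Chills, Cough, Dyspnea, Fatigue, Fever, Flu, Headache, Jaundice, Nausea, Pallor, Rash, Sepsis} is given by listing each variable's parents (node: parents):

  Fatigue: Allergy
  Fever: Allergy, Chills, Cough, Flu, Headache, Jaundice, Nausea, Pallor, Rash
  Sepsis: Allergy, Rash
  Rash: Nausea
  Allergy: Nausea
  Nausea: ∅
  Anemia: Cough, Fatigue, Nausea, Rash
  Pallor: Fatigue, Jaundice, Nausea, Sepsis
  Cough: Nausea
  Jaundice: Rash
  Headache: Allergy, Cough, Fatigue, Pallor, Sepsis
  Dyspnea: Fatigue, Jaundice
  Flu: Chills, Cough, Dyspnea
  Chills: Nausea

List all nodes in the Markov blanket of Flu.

{Allergy, Chills, Cough, Dyspnea, Fever, Headache, Jaundice, Nausea, Pallor, Rash}

Pa(Flu) = {Chills, Cough, Dyspnea}.
Flu's children: Fever.
Parents of each child, excluding Flu:
  Fever's other parents are Allergy, Chills, Cough, Headache, Jaundice, Nausea, Pallor, Rash.
Taking the union gives {Allergy, Chills, Cough, Dyspnea, Fever, Headache, Jaundice, Nausea, Pallor, Rash}.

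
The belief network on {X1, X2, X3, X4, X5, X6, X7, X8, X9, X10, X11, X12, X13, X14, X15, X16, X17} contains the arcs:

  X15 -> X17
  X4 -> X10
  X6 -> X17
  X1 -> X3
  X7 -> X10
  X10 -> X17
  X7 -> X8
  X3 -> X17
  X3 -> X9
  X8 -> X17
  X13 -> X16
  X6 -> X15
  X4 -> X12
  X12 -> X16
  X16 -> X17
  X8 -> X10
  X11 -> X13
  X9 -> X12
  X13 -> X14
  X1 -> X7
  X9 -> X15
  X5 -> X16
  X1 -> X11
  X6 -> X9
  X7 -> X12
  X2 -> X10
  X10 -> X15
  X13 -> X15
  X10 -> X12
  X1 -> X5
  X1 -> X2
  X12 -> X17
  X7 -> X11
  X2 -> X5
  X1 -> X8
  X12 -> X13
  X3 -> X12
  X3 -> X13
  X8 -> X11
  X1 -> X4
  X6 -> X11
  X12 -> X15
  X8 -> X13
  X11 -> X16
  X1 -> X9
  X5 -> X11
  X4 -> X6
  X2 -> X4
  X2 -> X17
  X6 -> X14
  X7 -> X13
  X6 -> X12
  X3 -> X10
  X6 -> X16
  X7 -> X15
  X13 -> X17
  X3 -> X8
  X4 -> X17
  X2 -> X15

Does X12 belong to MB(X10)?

X12 is a child of X10.
So X12 ∈ MB(X10).

Yes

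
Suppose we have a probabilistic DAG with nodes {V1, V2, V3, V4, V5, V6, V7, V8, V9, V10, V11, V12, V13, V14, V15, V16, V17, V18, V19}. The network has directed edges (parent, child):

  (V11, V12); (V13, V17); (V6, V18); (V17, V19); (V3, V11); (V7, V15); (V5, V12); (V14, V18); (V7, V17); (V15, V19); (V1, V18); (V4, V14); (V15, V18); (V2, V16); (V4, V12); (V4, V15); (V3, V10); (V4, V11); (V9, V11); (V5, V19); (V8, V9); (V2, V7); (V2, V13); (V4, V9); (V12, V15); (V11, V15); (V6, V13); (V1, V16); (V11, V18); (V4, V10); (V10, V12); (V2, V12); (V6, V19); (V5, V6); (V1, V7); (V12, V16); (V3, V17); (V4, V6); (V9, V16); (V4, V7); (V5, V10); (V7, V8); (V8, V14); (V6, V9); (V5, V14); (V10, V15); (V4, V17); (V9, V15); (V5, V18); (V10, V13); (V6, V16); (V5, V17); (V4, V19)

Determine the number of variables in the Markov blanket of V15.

V15 has parents V4, V7, V9, V10, V11, V12.
V15's children: V18, V19.
For each child, the remaining parents (spouses of V15):
  V18: V1, V5, V6, V11, V14
  V19: V4, V5, V6, V17
MB(V15) = {V1, V4, V5, V6, V7, V9, V10, V11, V12, V14, V17, V18, V19}, which has 13 nodes.

13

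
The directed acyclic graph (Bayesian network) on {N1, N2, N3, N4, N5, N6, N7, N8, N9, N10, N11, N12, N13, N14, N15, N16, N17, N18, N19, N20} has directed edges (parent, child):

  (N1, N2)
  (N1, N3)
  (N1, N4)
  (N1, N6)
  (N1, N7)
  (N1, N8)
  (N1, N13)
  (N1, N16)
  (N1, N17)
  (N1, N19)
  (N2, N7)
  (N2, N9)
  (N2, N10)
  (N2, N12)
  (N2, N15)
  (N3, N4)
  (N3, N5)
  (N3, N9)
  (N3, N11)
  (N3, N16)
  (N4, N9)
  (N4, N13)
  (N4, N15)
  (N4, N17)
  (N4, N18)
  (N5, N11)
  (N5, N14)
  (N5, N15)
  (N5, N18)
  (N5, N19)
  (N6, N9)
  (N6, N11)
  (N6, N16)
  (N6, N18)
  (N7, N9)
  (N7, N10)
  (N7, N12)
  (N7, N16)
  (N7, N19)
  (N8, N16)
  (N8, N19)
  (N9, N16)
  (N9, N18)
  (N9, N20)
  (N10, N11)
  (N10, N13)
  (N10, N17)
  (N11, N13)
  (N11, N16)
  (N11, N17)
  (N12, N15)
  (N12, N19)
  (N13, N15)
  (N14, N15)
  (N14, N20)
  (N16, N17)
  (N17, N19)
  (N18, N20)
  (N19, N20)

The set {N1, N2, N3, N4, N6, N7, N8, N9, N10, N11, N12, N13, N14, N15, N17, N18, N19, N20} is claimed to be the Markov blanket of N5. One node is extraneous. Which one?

Parents of N5: N3.
Ch(N5) = {N11, N14, N15, N18, N19}.
Other parents of N5's children:
  N11 also has parents N3, N6, N10.
  N14 has no other parent.
  parents(N15) \ {N5} = {N2, N4, N12, N13, N14}.
  parents(N18) \ {N5} = {N4, N6, N9}.
  N19's other parents are N1, N7, N8, N12, N17.
MB(N5) = {N1, N2, N3, N4, N6, N7, N8, N9, N10, N11, N12, N13, N14, N15, N17, N18, N19}.
N20 is neither a parent, child, nor co-parent of N5, so it does not belong.

N20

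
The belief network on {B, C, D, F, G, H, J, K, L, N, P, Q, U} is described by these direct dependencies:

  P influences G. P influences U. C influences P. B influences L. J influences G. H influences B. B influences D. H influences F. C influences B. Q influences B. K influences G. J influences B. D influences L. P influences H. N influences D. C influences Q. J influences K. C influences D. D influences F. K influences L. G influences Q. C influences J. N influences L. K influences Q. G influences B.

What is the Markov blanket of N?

The Markov blanket of a node is its parents, its children, and the other parents of its children.
Parents of N: none.
Children of N: D, L.
Other parents of N's children:
  parents(D) \ {N} = {B, C}.
  L's other parents are B, D, K.
Taking the union gives {B, C, D, K, L}.

{B, C, D, K, L}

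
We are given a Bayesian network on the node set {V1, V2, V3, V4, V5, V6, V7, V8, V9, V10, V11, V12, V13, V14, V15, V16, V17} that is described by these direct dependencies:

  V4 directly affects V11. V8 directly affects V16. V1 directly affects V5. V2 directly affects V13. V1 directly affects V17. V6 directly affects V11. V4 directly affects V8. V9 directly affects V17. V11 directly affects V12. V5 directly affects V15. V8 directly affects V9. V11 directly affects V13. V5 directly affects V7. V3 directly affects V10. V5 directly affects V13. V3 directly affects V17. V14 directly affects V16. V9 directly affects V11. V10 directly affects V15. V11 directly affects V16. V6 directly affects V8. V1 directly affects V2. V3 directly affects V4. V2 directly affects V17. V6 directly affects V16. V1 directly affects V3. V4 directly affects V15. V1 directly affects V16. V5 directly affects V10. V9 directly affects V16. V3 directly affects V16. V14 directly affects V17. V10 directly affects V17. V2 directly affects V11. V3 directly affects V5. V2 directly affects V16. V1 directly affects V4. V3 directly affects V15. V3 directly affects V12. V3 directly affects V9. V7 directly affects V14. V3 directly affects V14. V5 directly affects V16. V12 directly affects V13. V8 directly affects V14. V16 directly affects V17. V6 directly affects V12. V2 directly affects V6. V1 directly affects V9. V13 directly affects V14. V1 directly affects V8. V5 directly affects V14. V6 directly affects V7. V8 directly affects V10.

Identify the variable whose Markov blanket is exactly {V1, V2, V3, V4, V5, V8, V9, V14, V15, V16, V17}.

The target node must have every member of {V1, V2, V3, V4, V5, V8, V9, V14, V15, V16, V17} as a parent, child, or co-parent, and no others.
Parents of V10: V3, V5, V8; children: V15, V17; co-parents: V1, V2, V3, V4, V5, V9, V14, V16.
These exactly cover the given set, so the node is V10.

V10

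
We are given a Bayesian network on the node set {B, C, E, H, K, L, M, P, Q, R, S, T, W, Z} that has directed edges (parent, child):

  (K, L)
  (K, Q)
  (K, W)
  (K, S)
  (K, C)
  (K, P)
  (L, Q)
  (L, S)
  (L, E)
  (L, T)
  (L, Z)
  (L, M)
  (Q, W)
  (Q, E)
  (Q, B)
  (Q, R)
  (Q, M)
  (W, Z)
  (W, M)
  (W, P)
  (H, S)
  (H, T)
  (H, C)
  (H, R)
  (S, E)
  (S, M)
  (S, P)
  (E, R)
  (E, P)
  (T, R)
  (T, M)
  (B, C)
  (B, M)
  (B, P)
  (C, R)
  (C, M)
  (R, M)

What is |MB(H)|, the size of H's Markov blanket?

9

Recall MB(v) = parents ∪ children ∪ spouses, where spouses are the other parents of v's children.
Parents of H: none.
H has children C, R, S, T.
Other parents of H's children:
  S: K, L
  T: L
  C: B, K
  R: C, E, Q, T
MB(H) = {B, C, E, K, L, Q, R, S, T}, which has 9 nodes.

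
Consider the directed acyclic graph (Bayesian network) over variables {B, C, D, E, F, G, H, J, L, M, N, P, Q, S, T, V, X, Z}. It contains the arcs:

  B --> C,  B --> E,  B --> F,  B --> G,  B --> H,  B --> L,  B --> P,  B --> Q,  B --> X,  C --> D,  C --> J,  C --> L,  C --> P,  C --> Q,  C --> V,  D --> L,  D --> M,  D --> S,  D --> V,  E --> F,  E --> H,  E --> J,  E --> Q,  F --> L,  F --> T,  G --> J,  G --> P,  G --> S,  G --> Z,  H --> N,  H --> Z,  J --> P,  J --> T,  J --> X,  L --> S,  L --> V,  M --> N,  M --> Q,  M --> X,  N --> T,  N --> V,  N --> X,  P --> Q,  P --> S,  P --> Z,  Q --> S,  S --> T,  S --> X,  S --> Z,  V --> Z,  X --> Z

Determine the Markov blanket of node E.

{B, C, F, G, H, J, M, P, Q}

E has parent B.
Children of E: F, H, J, Q.
Other parents of E's children:
  parents(F) \ {E} = {B}.
  H's other parent is B.
  parents(J) \ {E} = {C, G}.
  Q's other parents are B, C, M, P.
Union: {B} ∪ {F, H, J, Q} ∪ {B, C, G, M, P} = {B, C, F, G, H, J, M, P, Q}.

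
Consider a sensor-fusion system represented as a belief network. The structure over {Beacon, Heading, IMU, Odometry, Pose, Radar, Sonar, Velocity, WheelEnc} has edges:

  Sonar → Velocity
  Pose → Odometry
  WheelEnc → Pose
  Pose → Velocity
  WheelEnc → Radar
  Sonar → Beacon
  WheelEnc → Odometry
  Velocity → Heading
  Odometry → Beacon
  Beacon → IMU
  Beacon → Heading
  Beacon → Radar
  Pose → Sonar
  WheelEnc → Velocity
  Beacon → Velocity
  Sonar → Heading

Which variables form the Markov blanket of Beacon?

Recall MB(v) = parents ∪ children ∪ spouses, where spouses are the other parents of v's children.
Parents of Beacon: Odometry, Sonar.
Beacon's children: Heading, IMU, Radar, Velocity.
Co-parents of Beacon (other parents of its children):
  IMU: —
  Radar: WheelEnc
  Velocity: Pose, Sonar, WheelEnc
  Heading: Sonar, Velocity
MB(Beacon) = {Heading, IMU, Odometry, Pose, Radar, Sonar, Velocity, WheelEnc}.

{Heading, IMU, Odometry, Pose, Radar, Sonar, Velocity, WheelEnc}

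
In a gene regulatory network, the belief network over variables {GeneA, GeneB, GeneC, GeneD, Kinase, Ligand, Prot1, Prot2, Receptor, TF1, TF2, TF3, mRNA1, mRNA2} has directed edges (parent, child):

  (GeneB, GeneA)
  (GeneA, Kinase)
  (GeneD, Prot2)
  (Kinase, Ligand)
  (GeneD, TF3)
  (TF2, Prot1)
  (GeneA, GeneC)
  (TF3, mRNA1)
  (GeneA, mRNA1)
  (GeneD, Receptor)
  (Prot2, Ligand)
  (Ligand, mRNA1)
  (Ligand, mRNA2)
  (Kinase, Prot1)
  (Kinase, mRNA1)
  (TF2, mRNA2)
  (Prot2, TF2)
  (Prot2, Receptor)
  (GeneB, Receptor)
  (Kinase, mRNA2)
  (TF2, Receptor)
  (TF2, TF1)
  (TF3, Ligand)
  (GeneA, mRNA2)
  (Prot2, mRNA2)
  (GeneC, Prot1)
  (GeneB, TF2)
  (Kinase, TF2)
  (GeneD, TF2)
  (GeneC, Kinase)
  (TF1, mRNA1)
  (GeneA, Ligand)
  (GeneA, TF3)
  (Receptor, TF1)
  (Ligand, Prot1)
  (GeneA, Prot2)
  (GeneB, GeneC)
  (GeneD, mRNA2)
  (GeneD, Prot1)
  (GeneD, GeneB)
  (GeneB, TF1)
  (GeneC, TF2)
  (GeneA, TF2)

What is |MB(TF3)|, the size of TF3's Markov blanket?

7

Recall MB(v) = parents ∪ children ∪ spouses, where spouses are the other parents of v's children.
TF3's children: Ligand, mRNA1.
TF3 has parents GeneA, GeneD.
Co-parents of TF3 (other parents of its children):
  parents(Ligand) \ {TF3} = {GeneA, Kinase, Prot2}.
  mRNA1's other parents are GeneA, Kinase, Ligand, TF1.
MB(TF3) = {GeneA, GeneD, Kinase, Ligand, Prot2, TF1, mRNA1}, which has 7 nodes.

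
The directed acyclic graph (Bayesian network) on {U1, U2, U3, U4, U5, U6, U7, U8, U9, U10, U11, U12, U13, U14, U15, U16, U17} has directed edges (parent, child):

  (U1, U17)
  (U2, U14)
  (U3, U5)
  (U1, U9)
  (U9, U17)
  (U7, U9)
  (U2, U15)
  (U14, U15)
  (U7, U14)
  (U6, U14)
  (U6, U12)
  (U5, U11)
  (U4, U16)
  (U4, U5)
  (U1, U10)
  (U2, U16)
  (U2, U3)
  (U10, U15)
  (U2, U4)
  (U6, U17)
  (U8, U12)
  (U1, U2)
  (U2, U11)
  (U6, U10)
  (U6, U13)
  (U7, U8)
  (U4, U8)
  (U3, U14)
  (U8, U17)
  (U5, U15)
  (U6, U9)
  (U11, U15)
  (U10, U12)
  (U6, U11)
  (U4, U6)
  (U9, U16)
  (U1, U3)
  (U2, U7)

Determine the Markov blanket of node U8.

{U1, U4, U6, U7, U9, U10, U12, U17}

By definition, MB(U8) is built from U8's parents, U8's children, and the co-parents of U8.
Parents of U8: U4, U7.
Ch(U8) = {U12, U17}.
For each child, the remaining parents (spouses of U8):
  U12: U6, U10
  U17: U1, U6, U9
MB(U8) = {U1, U4, U6, U7, U9, U10, U12, U17}.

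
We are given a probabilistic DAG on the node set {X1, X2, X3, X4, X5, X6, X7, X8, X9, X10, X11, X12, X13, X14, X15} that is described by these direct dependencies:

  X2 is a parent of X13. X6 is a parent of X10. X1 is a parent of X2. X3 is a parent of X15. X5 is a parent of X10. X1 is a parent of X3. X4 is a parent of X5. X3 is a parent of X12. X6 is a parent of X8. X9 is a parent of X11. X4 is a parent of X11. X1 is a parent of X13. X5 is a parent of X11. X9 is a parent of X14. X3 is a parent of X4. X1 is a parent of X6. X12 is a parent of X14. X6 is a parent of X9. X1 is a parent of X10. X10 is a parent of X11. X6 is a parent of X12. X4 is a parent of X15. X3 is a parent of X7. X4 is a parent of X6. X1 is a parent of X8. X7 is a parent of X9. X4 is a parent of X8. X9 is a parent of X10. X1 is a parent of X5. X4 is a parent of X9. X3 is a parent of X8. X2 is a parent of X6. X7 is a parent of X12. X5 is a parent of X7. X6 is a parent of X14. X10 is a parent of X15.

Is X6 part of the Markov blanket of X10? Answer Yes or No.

Yes

X6 is a parent of X10.
So X6 ∈ MB(X10).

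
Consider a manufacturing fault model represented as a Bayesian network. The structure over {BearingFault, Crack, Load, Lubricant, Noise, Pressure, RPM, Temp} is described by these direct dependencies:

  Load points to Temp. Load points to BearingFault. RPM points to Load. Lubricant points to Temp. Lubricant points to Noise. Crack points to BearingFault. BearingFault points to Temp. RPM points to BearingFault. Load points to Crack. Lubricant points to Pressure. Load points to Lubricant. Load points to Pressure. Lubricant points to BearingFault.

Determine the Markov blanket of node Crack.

The Markov blanket of a node is its parents, its children, and the other parents of its children.
Crack has parent Load.
Crack's children: BearingFault.
Parents of each child, excluding Crack:
  parents(BearingFault) \ {Crack} = {Load, Lubricant, RPM}.
So the Markov blanket of Crack is {BearingFault, Load, Lubricant, RPM}.

{BearingFault, Load, Lubricant, RPM}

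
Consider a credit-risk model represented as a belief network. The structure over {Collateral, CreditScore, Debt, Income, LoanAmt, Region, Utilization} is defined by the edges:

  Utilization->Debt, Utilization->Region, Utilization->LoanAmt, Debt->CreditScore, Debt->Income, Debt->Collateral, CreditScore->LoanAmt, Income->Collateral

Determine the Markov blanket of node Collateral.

A node's Markov blanket = Pa ∪ Ch ∪ (parents of Ch other than the node itself).
Children of Collateral: none.
Parents of Collateral: Debt, Income.
Collateral has no children, so there are no co-parents.
Union: {Debt, Income} ∪ {} ∪ {} = {Debt, Income}.

{Debt, Income}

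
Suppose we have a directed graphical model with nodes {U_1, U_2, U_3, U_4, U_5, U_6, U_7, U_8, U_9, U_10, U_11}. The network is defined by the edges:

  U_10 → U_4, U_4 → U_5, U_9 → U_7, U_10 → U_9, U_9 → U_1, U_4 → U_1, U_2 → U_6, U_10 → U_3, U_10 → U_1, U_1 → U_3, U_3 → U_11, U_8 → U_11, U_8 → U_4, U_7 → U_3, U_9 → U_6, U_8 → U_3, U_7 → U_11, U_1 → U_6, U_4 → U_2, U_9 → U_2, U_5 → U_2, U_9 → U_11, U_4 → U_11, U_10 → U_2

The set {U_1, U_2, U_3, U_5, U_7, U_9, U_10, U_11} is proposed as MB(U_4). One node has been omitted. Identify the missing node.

U_8

U_4's parents: U_8, U_10.
U_4's children: U_1, U_2, U_5, U_11.
Other parents of U_4's children:
  U_1 also has parents U_9, U_10.
  U_5 has no other parent.
  U_11's other parents are U_3, U_7, U_8, U_9.
  U_2's other parents are U_5, U_9, U_10.
MB(U_4) = {U_1, U_2, U_3, U_5, U_7, U_8, U_9, U_10, U_11}.
Comparing with the claimed set, U_8 is missing.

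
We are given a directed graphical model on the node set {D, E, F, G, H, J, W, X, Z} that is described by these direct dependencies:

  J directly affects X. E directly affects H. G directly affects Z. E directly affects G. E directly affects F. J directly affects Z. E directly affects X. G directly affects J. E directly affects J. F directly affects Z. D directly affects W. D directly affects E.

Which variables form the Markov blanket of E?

A node's Markov blanket = Pa ∪ Ch ∪ (parents of Ch other than the node itself).
Ch(E) = {F, G, H, J, X}.
E has parent D.
Parents of each child, excluding E:
  F has no other parent.
  G: no additional parents.
  H: no additional parents.
  parents(J) \ {E} = {G}.
  X's other parent is J.
Union: {D} ∪ {F, G, H, J, X} ∪ {G, J} = {D, F, G, H, J, X}.

{D, F, G, H, J, X}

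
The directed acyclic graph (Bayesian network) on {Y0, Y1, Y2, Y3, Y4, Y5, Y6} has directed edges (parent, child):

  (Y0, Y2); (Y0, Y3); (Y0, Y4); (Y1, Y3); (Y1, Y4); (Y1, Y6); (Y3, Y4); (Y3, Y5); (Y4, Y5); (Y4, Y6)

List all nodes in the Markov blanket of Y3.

A node's Markov blanket = Pa ∪ Ch ∪ (parents of Ch other than the node itself).
Children of Y3: Y4, Y5.
Pa(Y3) = {Y0, Y1}.
Parents of each child, excluding Y3:
  Y4's other parents are Y0, Y1.
  Y5 also has parent Y4.
Union: {Y0, Y1} ∪ {Y4, Y5} ∪ {Y0, Y1, Y4} = {Y0, Y1, Y4, Y5}.

{Y0, Y1, Y4, Y5}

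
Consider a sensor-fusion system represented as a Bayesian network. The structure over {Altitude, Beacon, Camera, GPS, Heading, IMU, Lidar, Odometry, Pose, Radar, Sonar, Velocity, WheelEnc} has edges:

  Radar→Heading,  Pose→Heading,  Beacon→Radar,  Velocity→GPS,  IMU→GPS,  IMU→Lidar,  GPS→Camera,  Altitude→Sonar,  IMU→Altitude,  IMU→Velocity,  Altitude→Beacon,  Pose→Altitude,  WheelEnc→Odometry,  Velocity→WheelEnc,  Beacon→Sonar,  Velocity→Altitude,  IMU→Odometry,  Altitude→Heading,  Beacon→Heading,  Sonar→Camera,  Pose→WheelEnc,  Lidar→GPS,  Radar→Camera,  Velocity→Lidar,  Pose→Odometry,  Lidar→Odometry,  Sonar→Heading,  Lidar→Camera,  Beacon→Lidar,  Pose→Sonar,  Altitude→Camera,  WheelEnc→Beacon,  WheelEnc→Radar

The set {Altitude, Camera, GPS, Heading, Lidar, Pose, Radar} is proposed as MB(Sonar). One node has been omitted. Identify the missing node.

Beacon

By definition, MB(Sonar) is built from Sonar's parents, Sonar's children, and the co-parents of Sonar.
Ch(Sonar) = {Camera, Heading}.
Parents of Sonar: Altitude, Beacon, Pose.
For each child, the remaining parents (spouses of Sonar):
  Heading: Altitude, Beacon, Pose, Radar
  Camera: Altitude, GPS, Lidar, Radar
MB(Sonar) = {Altitude, Beacon, Camera, GPS, Heading, Lidar, Pose, Radar}.
Comparing with the claimed set, Beacon is missing.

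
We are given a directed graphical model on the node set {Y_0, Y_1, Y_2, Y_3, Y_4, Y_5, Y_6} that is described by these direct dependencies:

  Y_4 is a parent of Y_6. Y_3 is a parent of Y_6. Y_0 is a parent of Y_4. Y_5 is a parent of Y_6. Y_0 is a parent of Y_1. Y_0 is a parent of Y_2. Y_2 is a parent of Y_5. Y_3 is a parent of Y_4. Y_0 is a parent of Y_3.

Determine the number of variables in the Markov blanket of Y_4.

The Markov blanket of a node is its parents, its children, and the other parents of its children.
Y_4's children: Y_6.
Pa(Y_4) = {Y_0, Y_3}.
Co-parents of Y_4 (other parents of its children):
  Y_6: Y_3, Y_5
MB(Y_4) = {Y_0, Y_3, Y_5, Y_6}, which has 4 nodes.

4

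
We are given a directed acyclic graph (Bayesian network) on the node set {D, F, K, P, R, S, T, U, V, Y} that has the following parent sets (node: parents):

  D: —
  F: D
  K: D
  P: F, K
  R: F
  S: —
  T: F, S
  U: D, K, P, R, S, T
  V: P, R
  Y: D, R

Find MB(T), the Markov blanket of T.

Recall MB(v) = parents ∪ children ∪ spouses, where spouses are the other parents of v's children.
T's parents: F, S.
T's children: U.
Co-parents of T (other parents of its children):
  U also has parents D, K, P, R, S.
So the Markov blanket of T is {D, F, K, P, R, S, U}.

{D, F, K, P, R, S, U}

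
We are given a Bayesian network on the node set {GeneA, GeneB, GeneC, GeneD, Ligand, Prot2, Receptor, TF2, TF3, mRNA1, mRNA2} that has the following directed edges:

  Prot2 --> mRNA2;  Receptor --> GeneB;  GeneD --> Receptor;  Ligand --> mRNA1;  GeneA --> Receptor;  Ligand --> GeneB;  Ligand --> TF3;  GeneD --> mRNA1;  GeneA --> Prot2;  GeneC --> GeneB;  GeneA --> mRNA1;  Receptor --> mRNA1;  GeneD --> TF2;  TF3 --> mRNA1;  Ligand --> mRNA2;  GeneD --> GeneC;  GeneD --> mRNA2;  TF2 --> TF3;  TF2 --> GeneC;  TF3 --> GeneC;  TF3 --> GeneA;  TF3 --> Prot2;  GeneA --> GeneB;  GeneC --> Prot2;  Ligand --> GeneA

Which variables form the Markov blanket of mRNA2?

{GeneD, Ligand, Prot2}

Parents of mRNA2: GeneD, Ligand, Prot2.
Children of mRNA2: none.
mRNA2 has no children, so there are no co-parents.
So the Markov blanket of mRNA2 is {GeneD, Ligand, Prot2}.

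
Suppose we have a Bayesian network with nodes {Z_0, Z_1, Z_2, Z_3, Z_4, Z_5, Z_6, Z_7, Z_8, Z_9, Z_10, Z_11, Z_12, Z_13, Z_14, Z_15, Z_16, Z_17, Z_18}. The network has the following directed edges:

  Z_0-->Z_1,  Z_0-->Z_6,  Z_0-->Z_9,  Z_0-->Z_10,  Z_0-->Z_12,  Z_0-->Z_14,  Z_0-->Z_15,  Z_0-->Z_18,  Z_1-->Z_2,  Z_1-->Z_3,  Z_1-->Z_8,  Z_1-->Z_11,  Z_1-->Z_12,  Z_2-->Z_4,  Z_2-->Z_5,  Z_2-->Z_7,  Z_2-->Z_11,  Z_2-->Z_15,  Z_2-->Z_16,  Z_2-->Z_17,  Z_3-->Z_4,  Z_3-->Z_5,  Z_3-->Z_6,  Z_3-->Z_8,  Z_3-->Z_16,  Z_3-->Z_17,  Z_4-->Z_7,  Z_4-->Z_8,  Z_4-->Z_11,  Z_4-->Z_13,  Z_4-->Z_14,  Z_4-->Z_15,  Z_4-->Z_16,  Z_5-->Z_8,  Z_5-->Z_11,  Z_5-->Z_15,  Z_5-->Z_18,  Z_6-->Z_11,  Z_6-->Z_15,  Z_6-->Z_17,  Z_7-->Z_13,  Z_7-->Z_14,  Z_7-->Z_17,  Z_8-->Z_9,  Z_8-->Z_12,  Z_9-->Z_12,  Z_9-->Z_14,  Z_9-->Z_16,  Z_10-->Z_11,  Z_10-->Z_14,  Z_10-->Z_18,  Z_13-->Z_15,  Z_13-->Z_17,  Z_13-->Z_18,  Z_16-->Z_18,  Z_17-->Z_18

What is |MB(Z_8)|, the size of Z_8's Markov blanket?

Recall MB(v) = parents ∪ children ∪ spouses, where spouses are the other parents of v's children.
Z_8 has parents Z_1, Z_3, Z_4, Z_5.
Z_8 has children Z_9, Z_12.
Other parents of Z_8's children:
  Z_9: Z_0
  Z_12: Z_0, Z_1, Z_9
MB(Z_8) = {Z_0, Z_1, Z_3, Z_4, Z_5, Z_9, Z_12}, which has 7 nodes.

7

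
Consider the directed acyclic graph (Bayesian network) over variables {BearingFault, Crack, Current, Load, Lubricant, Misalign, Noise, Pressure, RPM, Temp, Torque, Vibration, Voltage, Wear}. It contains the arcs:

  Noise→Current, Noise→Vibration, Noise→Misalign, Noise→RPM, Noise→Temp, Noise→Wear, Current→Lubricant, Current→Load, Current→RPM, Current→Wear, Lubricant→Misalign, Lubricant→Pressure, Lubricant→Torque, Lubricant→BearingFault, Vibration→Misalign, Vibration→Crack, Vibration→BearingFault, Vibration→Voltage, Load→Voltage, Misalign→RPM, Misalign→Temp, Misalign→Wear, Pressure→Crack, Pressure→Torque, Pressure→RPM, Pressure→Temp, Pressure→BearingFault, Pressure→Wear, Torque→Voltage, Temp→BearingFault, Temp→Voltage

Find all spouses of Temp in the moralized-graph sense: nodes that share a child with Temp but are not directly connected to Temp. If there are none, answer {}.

{Load, Lubricant, Torque, Vibration}

Children of Temp: BearingFault, Voltage.
  BearingFault also has parents Lubricant, Pressure, Vibration.
  parents(Voltage) \ {Temp} = {Load, Torque, Vibration}.
Excluding nodes already adjacent to Temp (BearingFault, Misalign, Noise, Pressure, Voltage), the co-parent-only contribution is {Load, Lubricant, Torque, Vibration}.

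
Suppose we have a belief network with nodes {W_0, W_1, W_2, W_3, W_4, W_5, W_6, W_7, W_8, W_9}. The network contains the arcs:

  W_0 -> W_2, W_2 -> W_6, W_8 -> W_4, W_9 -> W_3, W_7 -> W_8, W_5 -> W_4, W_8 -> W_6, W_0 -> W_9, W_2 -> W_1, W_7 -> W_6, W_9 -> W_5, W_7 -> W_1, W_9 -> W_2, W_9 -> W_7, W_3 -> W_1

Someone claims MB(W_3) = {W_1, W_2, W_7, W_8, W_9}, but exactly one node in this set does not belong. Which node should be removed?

W_8

Recall MB(v) = parents ∪ children ∪ spouses, where spouses are the other parents of v's children.
W_3 has child W_1.
W_3's parents: W_9.
Other parents of W_3's children:
  W_1: W_2, W_7
MB(W_3) = {W_1, W_2, W_7, W_9}.
W_8 is neither a parent, child, nor co-parent of W_3, so it does not belong.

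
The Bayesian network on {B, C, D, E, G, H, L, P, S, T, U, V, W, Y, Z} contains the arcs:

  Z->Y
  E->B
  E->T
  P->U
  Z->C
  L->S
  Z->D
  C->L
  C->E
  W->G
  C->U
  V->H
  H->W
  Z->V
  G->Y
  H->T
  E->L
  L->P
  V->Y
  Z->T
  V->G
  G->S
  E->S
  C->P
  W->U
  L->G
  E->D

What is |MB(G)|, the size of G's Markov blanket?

Ch(G) = {S, Y}.
Pa(G) = {L, V, W}.
Other parents of G's children:
  Y: V, Z
  S: E, L
MB(G) = {E, L, S, V, W, Y, Z}, which has 7 nodes.

7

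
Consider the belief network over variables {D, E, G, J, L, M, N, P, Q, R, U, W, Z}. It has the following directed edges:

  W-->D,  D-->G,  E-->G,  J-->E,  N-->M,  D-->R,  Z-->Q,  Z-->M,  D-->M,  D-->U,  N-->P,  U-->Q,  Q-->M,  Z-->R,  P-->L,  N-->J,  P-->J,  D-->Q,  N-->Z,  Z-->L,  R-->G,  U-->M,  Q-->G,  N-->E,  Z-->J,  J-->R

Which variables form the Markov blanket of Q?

{D, E, G, M, N, R, U, Z}

Q's children: G, M.
Pa(Q) = {D, U, Z}.
Parents of each child, excluding Q:
  parents(M) \ {Q} = {D, N, U, Z}.
  G's other parents are D, E, R.
So the Markov blanket of Q is {D, E, G, M, N, R, U, Z}.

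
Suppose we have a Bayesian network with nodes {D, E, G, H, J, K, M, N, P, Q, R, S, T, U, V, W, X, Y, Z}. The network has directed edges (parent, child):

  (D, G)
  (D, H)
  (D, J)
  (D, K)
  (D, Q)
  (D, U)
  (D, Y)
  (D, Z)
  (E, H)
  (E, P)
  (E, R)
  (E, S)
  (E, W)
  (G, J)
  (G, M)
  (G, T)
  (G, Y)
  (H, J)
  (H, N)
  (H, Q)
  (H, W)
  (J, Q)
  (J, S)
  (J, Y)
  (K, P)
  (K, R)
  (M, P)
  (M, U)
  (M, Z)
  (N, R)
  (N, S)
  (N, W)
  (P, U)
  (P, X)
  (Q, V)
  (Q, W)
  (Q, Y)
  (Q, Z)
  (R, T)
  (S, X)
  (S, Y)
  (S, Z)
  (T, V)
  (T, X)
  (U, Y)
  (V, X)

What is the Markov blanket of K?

{D, E, M, N, P, R}

Recall MB(v) = parents ∪ children ∪ spouses, where spouses are the other parents of v's children.
Pa(K) = {D}.
Ch(K) = {P, R}.
Parents of each child, excluding K:
  parents(P) \ {K} = {E, M}.
  R's other parents are E, N.
So the Markov blanket of K is {D, E, M, N, P, R}.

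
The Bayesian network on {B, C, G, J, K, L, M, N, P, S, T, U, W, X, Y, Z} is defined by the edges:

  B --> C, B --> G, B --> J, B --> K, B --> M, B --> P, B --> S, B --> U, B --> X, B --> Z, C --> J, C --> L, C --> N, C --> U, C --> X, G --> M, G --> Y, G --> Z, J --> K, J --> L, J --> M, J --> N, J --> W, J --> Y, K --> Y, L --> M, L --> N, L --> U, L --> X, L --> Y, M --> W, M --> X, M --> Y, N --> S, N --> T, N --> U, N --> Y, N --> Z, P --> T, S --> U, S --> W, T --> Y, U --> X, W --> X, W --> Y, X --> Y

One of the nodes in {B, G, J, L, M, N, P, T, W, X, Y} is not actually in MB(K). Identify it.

The Markov blanket of a node is its parents, its children, and the other parents of its children.
K has child Y.
K's parents: B, J.
Other parents of K's children:
  Y: G, J, L, M, N, T, W, X
MB(K) = {B, G, J, L, M, N, T, W, X, Y}.
P is neither a parent, child, nor co-parent of K, so it does not belong.

P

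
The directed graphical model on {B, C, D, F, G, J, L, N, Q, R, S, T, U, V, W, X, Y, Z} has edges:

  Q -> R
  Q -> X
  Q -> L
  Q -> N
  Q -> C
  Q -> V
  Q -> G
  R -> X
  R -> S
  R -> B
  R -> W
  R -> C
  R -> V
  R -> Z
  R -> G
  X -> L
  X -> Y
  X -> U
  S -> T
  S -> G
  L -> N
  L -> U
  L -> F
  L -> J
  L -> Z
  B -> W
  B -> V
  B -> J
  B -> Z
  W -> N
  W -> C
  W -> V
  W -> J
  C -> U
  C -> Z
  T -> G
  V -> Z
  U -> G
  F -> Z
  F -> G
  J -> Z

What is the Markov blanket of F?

{B, C, G, J, L, Q, R, S, T, U, V, Z}

Pa(F) = {L}.
Children of F: G, Z.
Co-parents of F (other parents of its children):
  Z also has parents B, C, J, L, R, V.
  G also has parents Q, R, S, T, U.
Union: {L} ∪ {G, Z} ∪ {B, C, J, L, Q, R, S, T, U, V} = {B, C, G, J, L, Q, R, S, T, U, V, Z}.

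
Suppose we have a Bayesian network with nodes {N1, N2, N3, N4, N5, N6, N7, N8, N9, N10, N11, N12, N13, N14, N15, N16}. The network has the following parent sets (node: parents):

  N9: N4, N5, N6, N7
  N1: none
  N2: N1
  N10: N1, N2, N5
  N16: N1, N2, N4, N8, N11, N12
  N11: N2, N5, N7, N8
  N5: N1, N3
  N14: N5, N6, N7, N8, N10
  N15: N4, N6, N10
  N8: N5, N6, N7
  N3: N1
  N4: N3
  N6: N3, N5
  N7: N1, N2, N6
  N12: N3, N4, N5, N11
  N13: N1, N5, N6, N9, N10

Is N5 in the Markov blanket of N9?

N5 is a parent of N9.
So N5 ∈ MB(N9).

Yes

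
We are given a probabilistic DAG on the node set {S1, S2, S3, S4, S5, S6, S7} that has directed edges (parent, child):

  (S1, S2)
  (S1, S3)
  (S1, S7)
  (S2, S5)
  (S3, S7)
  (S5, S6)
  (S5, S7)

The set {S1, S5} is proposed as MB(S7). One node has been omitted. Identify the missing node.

S3

Recall MB(v) = parents ∪ children ∪ spouses, where spouses are the other parents of v's children.
Ch(S7) = {}.
S7's parents: S1, S3, S5.
With no children, S7 has no spouses; the co-parent set is empty.
MB(S7) = {S1, S3, S5}.
Comparing with the claimed set, S3 is missing.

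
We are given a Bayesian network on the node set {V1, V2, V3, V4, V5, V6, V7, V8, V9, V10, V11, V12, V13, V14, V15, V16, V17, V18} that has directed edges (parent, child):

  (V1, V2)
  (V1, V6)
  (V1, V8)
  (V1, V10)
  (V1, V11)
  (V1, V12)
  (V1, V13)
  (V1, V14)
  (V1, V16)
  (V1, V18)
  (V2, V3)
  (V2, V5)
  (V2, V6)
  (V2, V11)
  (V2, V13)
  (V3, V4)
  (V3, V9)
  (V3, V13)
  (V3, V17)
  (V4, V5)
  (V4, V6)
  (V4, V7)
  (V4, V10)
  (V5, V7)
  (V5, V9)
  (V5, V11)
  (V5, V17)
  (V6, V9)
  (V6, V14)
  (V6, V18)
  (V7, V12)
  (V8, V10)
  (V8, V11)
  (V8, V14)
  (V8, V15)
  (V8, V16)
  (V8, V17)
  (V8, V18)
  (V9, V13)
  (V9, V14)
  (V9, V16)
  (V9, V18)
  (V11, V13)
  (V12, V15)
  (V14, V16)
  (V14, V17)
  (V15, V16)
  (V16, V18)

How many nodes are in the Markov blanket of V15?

6

V15 has parents V8, V12.
Ch(V15) = {V16}.
Parents of each child, excluding V15:
  V16 also has parents V1, V8, V9, V14.
MB(V15) = {V1, V8, V9, V12, V14, V16}, which has 6 nodes.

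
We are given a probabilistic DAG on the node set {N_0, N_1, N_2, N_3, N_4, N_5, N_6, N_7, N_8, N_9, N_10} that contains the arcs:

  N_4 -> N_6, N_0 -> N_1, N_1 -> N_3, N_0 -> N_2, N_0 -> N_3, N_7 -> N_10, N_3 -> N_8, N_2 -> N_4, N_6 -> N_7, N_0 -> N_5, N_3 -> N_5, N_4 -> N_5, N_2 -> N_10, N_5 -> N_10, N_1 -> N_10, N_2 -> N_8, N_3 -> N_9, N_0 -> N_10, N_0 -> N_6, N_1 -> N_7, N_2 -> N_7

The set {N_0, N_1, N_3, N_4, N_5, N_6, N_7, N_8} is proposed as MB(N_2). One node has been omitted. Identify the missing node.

N_10

A node's Markov blanket = Pa ∪ Ch ∪ (parents of Ch other than the node itself).
N_2's children: N_4, N_7, N_8, N_10.
N_2 has parent N_0.
Parents of each child, excluding N_2:
  N_4 has no other parent.
  N_7 also has parents N_1, N_6.
  parents(N_8) \ {N_2} = {N_3}.
  N_10 also has parents N_0, N_1, N_5, N_7.
MB(N_2) = {N_0, N_1, N_3, N_4, N_5, N_6, N_7, N_8, N_10}.
Comparing with the claimed set, N_10 is missing.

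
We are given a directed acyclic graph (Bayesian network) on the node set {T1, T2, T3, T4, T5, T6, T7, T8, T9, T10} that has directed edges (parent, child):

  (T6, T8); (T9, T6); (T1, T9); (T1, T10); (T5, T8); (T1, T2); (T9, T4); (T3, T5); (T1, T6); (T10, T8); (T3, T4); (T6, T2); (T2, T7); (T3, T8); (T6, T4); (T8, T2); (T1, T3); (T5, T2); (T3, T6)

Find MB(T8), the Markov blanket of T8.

{T1, T2, T3, T5, T6, T10}

T8 has parents T3, T5, T6, T10.
T8's children: T2.
For each child, the remaining parents (spouses of T8):
  parents(T2) \ {T8} = {T1, T5, T6}.
Union: {T3, T5, T6, T10} ∪ {T2} ∪ {T1, T5, T6} = {T1, T2, T3, T5, T6, T10}.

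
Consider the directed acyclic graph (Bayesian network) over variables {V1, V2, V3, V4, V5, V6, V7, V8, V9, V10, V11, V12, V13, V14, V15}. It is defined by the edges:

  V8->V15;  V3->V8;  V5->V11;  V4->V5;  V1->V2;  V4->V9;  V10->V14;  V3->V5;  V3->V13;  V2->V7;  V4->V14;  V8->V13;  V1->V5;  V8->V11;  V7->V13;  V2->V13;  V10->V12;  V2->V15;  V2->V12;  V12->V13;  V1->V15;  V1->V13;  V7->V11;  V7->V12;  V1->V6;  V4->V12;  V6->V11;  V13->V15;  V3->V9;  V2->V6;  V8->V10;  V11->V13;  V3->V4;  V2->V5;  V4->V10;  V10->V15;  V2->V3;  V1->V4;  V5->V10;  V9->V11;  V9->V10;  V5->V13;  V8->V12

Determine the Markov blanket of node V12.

{V1, V2, V3, V4, V5, V7, V8, V10, V11, V13}

V12 has child V13.
V12 has parents V2, V4, V7, V8, V10.
For each child, the remaining parents (spouses of V12):
  V13 also has parents V1, V2, V3, V5, V7, V8, V11.
So the Markov blanket of V12 is {V1, V2, V3, V4, V5, V7, V8, V10, V11, V13}.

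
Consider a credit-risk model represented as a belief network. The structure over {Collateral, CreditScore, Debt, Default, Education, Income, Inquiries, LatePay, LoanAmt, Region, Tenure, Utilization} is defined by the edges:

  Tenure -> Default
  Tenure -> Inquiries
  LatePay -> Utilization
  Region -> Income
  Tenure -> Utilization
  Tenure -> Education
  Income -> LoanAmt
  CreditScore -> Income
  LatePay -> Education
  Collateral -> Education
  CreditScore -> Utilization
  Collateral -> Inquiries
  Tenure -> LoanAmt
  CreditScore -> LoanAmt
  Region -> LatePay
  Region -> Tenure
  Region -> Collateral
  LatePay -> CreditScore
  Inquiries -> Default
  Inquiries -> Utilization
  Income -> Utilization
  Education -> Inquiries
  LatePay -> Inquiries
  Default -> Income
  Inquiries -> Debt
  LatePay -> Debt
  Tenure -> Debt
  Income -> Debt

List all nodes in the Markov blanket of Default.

{CreditScore, Income, Inquiries, Region, Tenure}

By definition, MB(Default) is built from Default's parents, Default's children, and the co-parents of Default.
Parents of Default: Inquiries, Tenure.
Default's children: Income.
For each child, the remaining parents (spouses of Default):
  parents(Income) \ {Default} = {CreditScore, Region}.
So the Markov blanket of Default is {CreditScore, Income, Inquiries, Region, Tenure}.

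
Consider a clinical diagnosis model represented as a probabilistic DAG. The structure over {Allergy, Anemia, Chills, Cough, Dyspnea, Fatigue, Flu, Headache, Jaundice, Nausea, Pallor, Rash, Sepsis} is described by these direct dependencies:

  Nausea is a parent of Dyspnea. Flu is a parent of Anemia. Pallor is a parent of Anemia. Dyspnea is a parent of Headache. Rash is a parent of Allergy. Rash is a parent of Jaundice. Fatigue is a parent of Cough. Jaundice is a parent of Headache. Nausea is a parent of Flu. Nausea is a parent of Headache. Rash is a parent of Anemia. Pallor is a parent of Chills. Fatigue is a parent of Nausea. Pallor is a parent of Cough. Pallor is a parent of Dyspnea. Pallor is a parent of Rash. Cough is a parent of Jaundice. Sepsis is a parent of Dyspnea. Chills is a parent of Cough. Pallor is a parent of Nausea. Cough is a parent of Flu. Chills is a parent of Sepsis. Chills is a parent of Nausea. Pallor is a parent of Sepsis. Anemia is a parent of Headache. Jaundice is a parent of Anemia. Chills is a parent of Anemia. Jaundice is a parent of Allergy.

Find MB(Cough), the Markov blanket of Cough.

{Chills, Fatigue, Flu, Jaundice, Nausea, Pallor, Rash}

A node's Markov blanket = Pa ∪ Ch ∪ (parents of Ch other than the node itself).
Cough has children Flu, Jaundice.
Parents of Cough: Chills, Fatigue, Pallor.
For each child, the remaining parents (spouses of Cough):
  Flu also has parent Nausea.
  Jaundice also has parent Rash.
MB(Cough) = {Chills, Fatigue, Flu, Jaundice, Nausea, Pallor, Rash}.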